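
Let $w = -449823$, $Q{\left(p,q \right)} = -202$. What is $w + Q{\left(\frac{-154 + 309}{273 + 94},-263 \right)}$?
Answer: $-450025$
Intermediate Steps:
$w + Q{\left(\frac{-154 + 309}{273 + 94},-263 \right)} = -449823 - 202 = -450025$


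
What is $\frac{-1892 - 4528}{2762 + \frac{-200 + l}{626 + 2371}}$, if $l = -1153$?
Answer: $- \frac{6413580}{2758787} \approx -2.3248$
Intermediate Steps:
$\frac{-1892 - 4528}{2762 + \frac{-200 + l}{626 + 2371}} = \frac{-1892 - 4528}{2762 + \frac{-200 - 1153}{626 + 2371}} = - \frac{6420}{2762 - \frac{1353}{2997}} = - \frac{6420}{2762 - \frac{451}{999}} = - \frac{6420}{\frac{2758787}{999}} = \left(-6420\right) \frac{999}{2758787} = - \frac{6413580}{2758787}$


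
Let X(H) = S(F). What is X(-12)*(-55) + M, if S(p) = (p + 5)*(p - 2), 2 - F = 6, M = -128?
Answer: 202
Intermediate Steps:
F = -4 (F = 2 - 1*6 = 2 - 6 = -4)
S(p) = (-2 + p)*(5 + p) (S(p) = (5 + p)*(-2 + p) = (-2 + p)*(5 + p))
X(H) = -6 (X(H) = -10 + (-4)² + 3*(-4) = -10 + 16 - 12 = -6)
X(-12)*(-55) + M = -6*(-55) - 128 = 330 - 128 = 202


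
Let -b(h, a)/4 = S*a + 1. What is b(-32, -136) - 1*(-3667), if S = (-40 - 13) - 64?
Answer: -59985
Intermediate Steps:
S = -117 (S = -53 - 64 = -117)
b(h, a) = -4 + 468*a (b(h, a) = -4*(-117*a + 1) = -4*(1 - 117*a) = -4 + 468*a)
b(-32, -136) - 1*(-3667) = (-4 + 468*(-136)) - 1*(-3667) = (-4 - 63648) + 3667 = -63652 + 3667 = -59985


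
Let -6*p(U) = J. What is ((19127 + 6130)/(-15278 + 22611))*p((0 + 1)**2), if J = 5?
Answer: -42095/14666 ≈ -2.8702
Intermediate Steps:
p(U) = -5/6 (p(U) = -1/6*5 = -5/6)
((19127 + 6130)/(-15278 + 22611))*p((0 + 1)**2) = ((19127 + 6130)/(-15278 + 22611))*(-5/6) = (25257/7333)*(-5/6) = -42095/14666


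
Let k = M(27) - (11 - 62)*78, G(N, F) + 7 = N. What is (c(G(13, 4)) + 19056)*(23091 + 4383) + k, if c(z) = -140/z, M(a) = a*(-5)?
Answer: 522907327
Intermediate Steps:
M(a) = -5*a
G(N, F) = -7 + N
k = 3843 (k = -5*27 - (11 - 62)*78 = -135 - (-51)*78 = -135 - 1*(-3978) = -135 + 3978 = 3843)
(c(G(13, 4)) + 19056)*(23091 + 4383) + k = (-140/(-7 + 13) + 19056)*(23091 + 4383) + 3843 = (-140/6 + 19056)*27474 + 3843 = (-140*1/6 + 19056)*27474 + 3843 = (-70/3 + 19056)*27474 + 3843 = (57098/3)*27474 + 3843 = 522903484 + 3843 = 522907327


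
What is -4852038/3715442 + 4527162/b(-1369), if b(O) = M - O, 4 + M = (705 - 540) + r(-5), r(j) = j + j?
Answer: 4203258184461/1411867960 ≈ 2977.1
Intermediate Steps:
r(j) = 2*j
M = 151 (M = -4 + ((705 - 540) + 2*(-5)) = -4 + (165 - 10) = -4 + 155 = 151)
b(O) = 151 - O
-4852038/3715442 + 4527162/b(-1369) = -4852038/3715442 + 4527162/(151 - 1*(-1369)) = -4852038*1/3715442 + 4527162/(151 + 1369) = -2426019/1857721 + 4527162/1520 = -2426019/1857721 + 4527162*(1/1520) = -2426019/1857721 + 2263581/760 = 4203258184461/1411867960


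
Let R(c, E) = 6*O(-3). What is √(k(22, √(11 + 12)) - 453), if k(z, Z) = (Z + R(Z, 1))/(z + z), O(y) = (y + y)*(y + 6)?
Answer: √(-220440 + 11*√23)/22 ≈ 21.339*I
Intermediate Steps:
O(y) = 2*y*(6 + y) (O(y) = (2*y)*(6 + y) = 2*y*(6 + y))
R(c, E) = -108 (R(c, E) = 6*(2*(-3)*(6 - 3)) = 6*(2*(-3)*3) = 6*(-18) = -108)
k(z, Z) = (-108 + Z)/(2*z) (k(z, Z) = (Z - 108)/(z + z) = (-108 + Z)/((2*z)) = (-108 + Z)*(1/(2*z)) = (-108 + Z)/(2*z))
√(k(22, √(11 + 12)) - 453) = √((½)*(-108 + √(11 + 12))/22 - 453) = √((½)*(1/22)*(-108 + √23) - 453) = √((-27/11 + √23/44) - 453) = √(-5010/11 + √23/44)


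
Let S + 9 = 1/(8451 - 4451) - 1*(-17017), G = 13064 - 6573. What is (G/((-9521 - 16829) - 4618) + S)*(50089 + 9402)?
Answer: 15666873369401161/15484000 ≈ 1.0118e+9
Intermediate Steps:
G = 6491
S = 68032001/4000 (S = -9 + (1/(8451 - 4451) - 1*(-17017)) = -9 + (1/4000 + 17017) = -9 + 68068001/4000 = 68032001/4000 ≈ 17008.)
(G/((-9521 - 16829) - 4618) + S)*(50089 + 9402) = (6491/((-9521 - 16829) - 4618) + 68032001/4000)*(50089 + 9402) = (6491/(-26350 - 4618) + 68032001/4000)*59491 = (6491/(-30968) + 68032001/4000)*59491 = (6491*(-1/30968) + 68032001/4000)*59491 = (-6491/30968 + 68032001/4000)*59491 = (263348630371/15484000)*59491 = 15666873369401161/15484000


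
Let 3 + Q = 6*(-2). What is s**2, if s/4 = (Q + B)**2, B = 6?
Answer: 104976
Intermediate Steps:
Q = -15 (Q = -3 + 6*(-2) = -3 - 12 = -15)
s = 324 (s = 4*(-15 + 6)**2 = 4*(-9)**2 = 4*81 = 324)
s**2 = 324**2 = 104976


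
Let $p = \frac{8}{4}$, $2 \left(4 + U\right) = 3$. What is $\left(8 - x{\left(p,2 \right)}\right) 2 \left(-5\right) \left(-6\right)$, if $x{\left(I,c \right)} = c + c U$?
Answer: $660$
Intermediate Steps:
$U = - \frac{5}{2}$ ($U = -4 + \frac{1}{2} \cdot 3 = -4 + \frac{3}{2} = - \frac{5}{2} \approx -2.5$)
$p = 2$ ($p = 8 \cdot \frac{1}{4} = 2$)
$x{\left(I,c \right)} = - \frac{3 c}{2}$ ($x{\left(I,c \right)} = c + c \left(- \frac{5}{2}\right) = c - \frac{5 c}{2} = - \frac{3 c}{2}$)
$\left(8 - x{\left(p,2 \right)}\right) 2 \left(-5\right) \left(-6\right) = \left(8 - \left(- \frac{3}{2}\right) 2\right) 2 \left(-5\right) \left(-6\right) = \left(8 - -3\right) \left(\left(-10\right) \left(-6\right)\right) = \left(8 + 3\right) 60 = 11 \cdot 60 = 660$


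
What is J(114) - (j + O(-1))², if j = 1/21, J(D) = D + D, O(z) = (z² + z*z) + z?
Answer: 100064/441 ≈ 226.90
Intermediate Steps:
O(z) = z + 2*z² (O(z) = (z² + z²) + z = 2*z² + z = z + 2*z²)
J(D) = 2*D
j = 1/21 ≈ 0.047619
J(114) - (j + O(-1))² = 2*114 - (1/21 - (1 + 2*(-1)))² = 228 - (1/21 - (1 - 2))² = 228 - (1/21 - 1*(-1))² = 228 - (1/21 + 1)² = 228 - (22/21)² = 228 - 1*484/441 = 228 - 484/441 = 100064/441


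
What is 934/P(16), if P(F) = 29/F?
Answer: 14944/29 ≈ 515.31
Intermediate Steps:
934/P(16) = 934/((29/16)) = 934/((29*(1/16))) = 934/(29/16) = 934*(16/29) = 14944/29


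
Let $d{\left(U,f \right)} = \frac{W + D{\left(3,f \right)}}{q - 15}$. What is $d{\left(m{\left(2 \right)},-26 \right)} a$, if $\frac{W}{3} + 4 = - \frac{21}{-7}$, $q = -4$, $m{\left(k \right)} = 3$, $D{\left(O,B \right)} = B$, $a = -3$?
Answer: $- \frac{87}{19} \approx -4.5789$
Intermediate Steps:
$W = -3$ ($W = -12 + 3 \left(- \frac{21}{-7}\right) = -12 + 3 \left(\left(-21\right) \left(- \frac{1}{7}\right)\right) = -12 + 3 \cdot 3 = -12 + 9 = -3$)
$d{\left(U,f \right)} = \frac{3}{19} - \frac{f}{19}$ ($d{\left(U,f \right)} = \frac{-3 + f}{-4 - 15} = \frac{-3 + f}{-19} = \left(-3 + f\right) \left(- \frac{1}{19}\right) = \frac{3}{19} - \frac{f}{19}$)
$d{\left(m{\left(2 \right)},-26 \right)} a = \left(\frac{3}{19} - - \frac{26}{19}\right) \left(-3\right) = \left(\frac{3}{19} + \frac{26}{19}\right) \left(-3\right) = \frac{29}{19} \left(-3\right) = - \frac{87}{19}$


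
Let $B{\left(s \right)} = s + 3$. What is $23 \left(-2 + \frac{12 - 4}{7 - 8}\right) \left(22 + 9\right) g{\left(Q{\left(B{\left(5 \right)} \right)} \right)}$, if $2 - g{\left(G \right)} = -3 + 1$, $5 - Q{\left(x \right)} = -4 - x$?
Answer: $-28520$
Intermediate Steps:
$B{\left(s \right)} = 3 + s$
$Q{\left(x \right)} = 9 + x$ ($Q{\left(x \right)} = 5 - \left(-4 - x\right) = 5 + \left(4 + x\right) = 9 + x$)
$g{\left(G \right)} = 4$ ($g{\left(G \right)} = 2 - \left(-3 + 1\right) = 2 - -2 = 2 + 2 = 4$)
$23 \left(-2 + \frac{12 - 4}{7 - 8}\right) \left(22 + 9\right) g{\left(Q{\left(B{\left(5 \right)} \right)} \right)} = 23 \left(-2 + \frac{12 - 4}{7 - 8}\right) \left(22 + 9\right) 4 = 23 \left(-2 + \frac{8}{-1}\right) 31 \cdot 4 = 23 \left(-2 + 8 \left(-1\right)\right) 31 \cdot 4 = 23 \left(-2 - 8\right) 31 \cdot 4 = 23 \left(\left(-10\right) 31\right) 4 = 23 \left(-310\right) 4 = \left(-7130\right) 4 = -28520$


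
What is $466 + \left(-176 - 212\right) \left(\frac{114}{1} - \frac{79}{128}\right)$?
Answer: $- \frac{1392849}{32} \approx -43527.0$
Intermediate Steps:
$466 + \left(-176 - 212\right) \left(\frac{114}{1} - \frac{79}{128}\right) = 466 + \left(-176 - 212\right) \left(114 \cdot 1 - \frac{79}{128}\right) = 466 - 388 \left(114 - \frac{79}{128}\right) = 466 - \frac{1407761}{32} = - \frac{1392849}{32}$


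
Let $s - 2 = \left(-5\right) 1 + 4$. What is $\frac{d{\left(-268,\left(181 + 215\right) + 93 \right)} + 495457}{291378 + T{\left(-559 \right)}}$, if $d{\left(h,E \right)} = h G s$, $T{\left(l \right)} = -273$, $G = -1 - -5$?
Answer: $\frac{32959}{19407} \approx 1.6983$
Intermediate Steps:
$G = 4$ ($G = -1 + 5 = 4$)
$s = 1$ ($s = 2 + \left(\left(-5\right) 1 + 4\right) = 2 + \left(-5 + 4\right) = 2 - 1 = 1$)
$d{\left(h,E \right)} = 4 h$ ($d{\left(h,E \right)} = h 4 \cdot 1 = 4 h 1 = 4 h$)
$\frac{d{\left(-268,\left(181 + 215\right) + 93 \right)} + 495457}{291378 + T{\left(-559 \right)}} = \frac{4 \left(-268\right) + 495457}{291378 - 273} = \frac{-1072 + 495457}{291105} = 494385 \cdot \frac{1}{291105} = \frac{32959}{19407}$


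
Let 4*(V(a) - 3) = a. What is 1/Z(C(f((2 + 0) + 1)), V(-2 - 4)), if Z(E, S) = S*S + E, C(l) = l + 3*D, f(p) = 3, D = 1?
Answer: 4/33 ≈ 0.12121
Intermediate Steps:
V(a) = 3 + a/4
C(l) = 3 + l (C(l) = l + 3*1 = l + 3 = 3 + l)
Z(E, S) = E + S² (Z(E, S) = S² + E = E + S²)
1/Z(C(f((2 + 0) + 1)), V(-2 - 4)) = 1/((3 + 3) + (3 + (-2 - 4)/4)²) = 1/(6 + (3 + (¼)*(-6))²) = 1/(6 + (3 - 3/2)²) = 1/(6 + (3/2)²) = 1/(6 + 9/4) = 1/(33/4) = 4/33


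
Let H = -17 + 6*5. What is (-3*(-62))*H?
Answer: 2418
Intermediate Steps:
H = 13 (H = -17 + 30 = 13)
(-3*(-62))*H = -3*(-62)*13 = 186*13 = 2418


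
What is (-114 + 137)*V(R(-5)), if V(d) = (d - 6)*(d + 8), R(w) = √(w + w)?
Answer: -1334 + 46*I*√10 ≈ -1334.0 + 145.46*I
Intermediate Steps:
R(w) = √2*√w (R(w) = √(2*w) = √2*√w)
V(d) = (-6 + d)*(8 + d)
(-114 + 137)*V(R(-5)) = (-114 + 137)*(-48 + (√2*√(-5))² + 2*(√2*√(-5))) = 23*(-48 + (√2*(I*√5))² + 2*(√2*(I*√5))) = 23*(-48 + (I*√10)² + 2*(I*√10)) = 23*(-48 - 10 + 2*I*√10) = 23*(-58 + 2*I*√10) = -1334 + 46*I*√10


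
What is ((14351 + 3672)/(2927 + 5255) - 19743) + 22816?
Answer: 25161309/8182 ≈ 3075.2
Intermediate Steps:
((14351 + 3672)/(2927 + 5255) - 19743) + 22816 = (18023/8182 - 19743) + 22816 = -161519203/8182 + 22816 = 25161309/8182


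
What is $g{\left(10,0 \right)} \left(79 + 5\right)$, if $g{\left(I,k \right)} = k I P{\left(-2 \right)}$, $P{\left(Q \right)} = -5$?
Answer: $0$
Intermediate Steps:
$g{\left(I,k \right)} = - 5 I k$ ($g{\left(I,k \right)} = k I \left(-5\right) = I k \left(-5\right) = - 5 I k$)
$g{\left(10,0 \right)} \left(79 + 5\right) = \left(-5\right) 10 \cdot 0 \left(79 + 5\right) = 0 \cdot 84 = 0$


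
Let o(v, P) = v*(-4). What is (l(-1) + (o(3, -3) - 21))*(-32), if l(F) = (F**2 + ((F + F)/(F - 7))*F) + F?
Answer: 1064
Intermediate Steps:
o(v, P) = -4*v
l(F) = F + F**2 + 2*F**2/(-7 + F) (l(F) = (F**2 + ((2*F)/(-7 + F))*F) + F = (F**2 + (2*F/(-7 + F))*F) + F = (F**2 + 2*F**2/(-7 + F)) + F = F + F**2 + 2*F**2/(-7 + F))
(l(-1) + (o(3, -3) - 21))*(-32) = (-(-7 + (-1)**2 - 4*(-1))/(-7 - 1) + (-4*3 - 21))*(-32) = (-1*(-7 + 1 + 4)/(-8) + (-12 - 21))*(-32) = (-1*(-1/8)*(-2) - 33)*(-32) = (-1/4 - 33)*(-32) = -133/4*(-32) = 1064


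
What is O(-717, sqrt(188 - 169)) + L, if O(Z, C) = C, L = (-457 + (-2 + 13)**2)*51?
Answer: -17136 + sqrt(19) ≈ -17132.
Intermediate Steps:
L = -17136 (L = (-457 + 11**2)*51 = (-457 + 121)*51 = -336*51 = -17136)
O(-717, sqrt(188 - 169)) + L = sqrt(188 - 169) - 17136 = sqrt(19) - 17136 = -17136 + sqrt(19)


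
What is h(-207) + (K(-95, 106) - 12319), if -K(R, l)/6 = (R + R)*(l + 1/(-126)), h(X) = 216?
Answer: 2283287/21 ≈ 1.0873e+5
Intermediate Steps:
K(R, l) = -12*R*(-1/126 + l) (K(R, l) = -6*(R + R)*(l + 1/(-126)) = -6*2*R*(l - 1/126) = -6*2*R*(-1/126 + l) = -12*R*(-1/126 + l))
h(-207) + (K(-95, 106) - 12319) = 216 + ((2/21)*(-95)*(1 - 126*106) - 12319) = 216 + ((2/21)*(-95)*(1 - 13356) - 12319) = 216 + ((2/21)*(-95)*(-13355) - 12319) = 216 + (2537450/21 - 12319) = 216 + 2278751/21 = 2283287/21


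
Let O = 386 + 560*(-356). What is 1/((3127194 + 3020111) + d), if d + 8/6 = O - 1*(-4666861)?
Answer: 3/31845572 ≈ 9.4205e-8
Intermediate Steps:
O = -198974 (O = 386 - 199360 = -198974)
d = 13403657/3 (d = -4/3 + (-198974 - 1*(-4666861)) = -4/3 + (-198974 + 4666861) = -4/3 + 4467887 = 13403657/3 ≈ 4.4679e+6)
1/((3127194 + 3020111) + d) = 1/((3127194 + 3020111) + 13403657/3) = 1/(6147305 + 13403657/3) = 1/(31845572/3) = 3/31845572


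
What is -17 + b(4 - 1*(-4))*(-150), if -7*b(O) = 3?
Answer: 331/7 ≈ 47.286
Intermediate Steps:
b(O) = -3/7 (b(O) = -1/7*3 = -3/7)
-17 + b(4 - 1*(-4))*(-150) = -17 - 3/7*(-150) = -17 + 450/7 = 331/7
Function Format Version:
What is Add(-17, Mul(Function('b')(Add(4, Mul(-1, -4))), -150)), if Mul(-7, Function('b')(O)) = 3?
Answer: Rational(331, 7) ≈ 47.286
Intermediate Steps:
Function('b')(O) = Rational(-3, 7) (Function('b')(O) = Mul(Rational(-1, 7), 3) = Rational(-3, 7))
Add(-17, Mul(Function('b')(Add(4, Mul(-1, -4))), -150)) = Add(-17, Mul(Rational(-3, 7), -150)) = Add(-17, Rational(450, 7)) = Rational(331, 7)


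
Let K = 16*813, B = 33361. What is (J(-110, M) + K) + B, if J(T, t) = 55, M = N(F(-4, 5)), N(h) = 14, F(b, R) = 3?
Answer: 46424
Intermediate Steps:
M = 14
K = 13008
(J(-110, M) + K) + B = (55 + 13008) + 33361 = 13063 + 33361 = 46424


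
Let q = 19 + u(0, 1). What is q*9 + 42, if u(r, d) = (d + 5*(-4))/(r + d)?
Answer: 42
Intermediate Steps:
u(r, d) = (-20 + d)/(d + r) (u(r, d) = (d - 20)/(d + r) = (-20 + d)/(d + r))
q = 0 (q = 19 + (-20 + 1)/(1 + 0) = 19 - 19/1 = 19 + 1*(-19) = 19 - 19 = 0)
q*9 + 42 = 0*9 + 42 = 0 + 42 = 42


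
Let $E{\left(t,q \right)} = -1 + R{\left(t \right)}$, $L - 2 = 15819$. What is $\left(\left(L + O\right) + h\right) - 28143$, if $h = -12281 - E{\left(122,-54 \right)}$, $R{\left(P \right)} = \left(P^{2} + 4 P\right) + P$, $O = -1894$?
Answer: $-41990$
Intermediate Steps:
$L = 15821$ ($L = 2 + 15819 = 15821$)
$R{\left(P \right)} = P^{2} + 5 P$
$E{\left(t,q \right)} = -1 + t \left(5 + t\right)$
$h = -27774$ ($h = -12281 - \left(-1 + 122 \left(5 + 122\right)\right) = -12281 - \left(-1 + 122 \cdot 127\right) = -12281 - \left(-1 + 15494\right) = -12281 - 15493 = -27774$)
$\left(\left(L + O\right) + h\right) - 28143 = \left(\left(15821 - 1894\right) - 27774\right) - 28143 = \left(13927 - 27774\right) - 28143 = -13847 - 28143 = -41990$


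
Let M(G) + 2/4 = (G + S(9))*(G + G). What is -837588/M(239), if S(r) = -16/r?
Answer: -15076584/2041051 ≈ -7.3867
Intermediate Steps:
M(G) = -½ + 2*G*(-16/9 + G) (M(G) = -½ + (G - 16/9)*(G + G) = -½ + (G - 16*⅑)*(2*G) = -½ + (G - 16/9)*(2*G) = -½ + (-16/9 + G)*(2*G) = -½ + 2*G*(-16/9 + G))
-837588/M(239) = -837588/(-½ + 2*239² - 32/9*239) = -837588/(-½ + 2*57121 - 7648/9) = -837588/(-½ + 114242 - 7648/9) = -837588/2041051/18 = -837588*18/2041051 = -15076584/2041051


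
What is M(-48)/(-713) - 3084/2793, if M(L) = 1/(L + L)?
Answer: -70363613/63725088 ≈ -1.1042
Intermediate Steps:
M(L) = 1/(2*L)
M(-48)/(-713) - 3084/2793 = ((½)/(-48))/(-713) - 3084/2793 = ((½)*(-1/48))*(-1/713) - 3084*1/2793 = -1/96*(-1/713) - 1028/931 = 1/68448 - 1028/931 = -70363613/63725088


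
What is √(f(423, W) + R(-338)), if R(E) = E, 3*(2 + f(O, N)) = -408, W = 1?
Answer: 2*I*√119 ≈ 21.817*I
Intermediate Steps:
f(O, N) = -138 (f(O, N) = -2 + (⅓)*(-408) = -2 - 136 = -138)
√(f(423, W) + R(-338)) = √(-138 - 338) = √(-476) = 2*I*√119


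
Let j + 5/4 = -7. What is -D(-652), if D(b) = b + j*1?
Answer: 2641/4 ≈ 660.25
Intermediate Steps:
j = -33/4 (j = -5/4 - 7 = -33/4 ≈ -8.2500)
D(b) = -33/4 + b (D(b) = b - 33/4*1 = b - 33/4 = -33/4 + b)
-D(-652) = -(-33/4 - 652) = -1*(-2641/4) = 2641/4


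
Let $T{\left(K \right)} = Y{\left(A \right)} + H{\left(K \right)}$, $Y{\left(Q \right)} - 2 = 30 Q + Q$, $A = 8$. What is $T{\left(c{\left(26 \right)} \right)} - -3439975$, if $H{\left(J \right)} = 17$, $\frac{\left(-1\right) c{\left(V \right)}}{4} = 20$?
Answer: $3440242$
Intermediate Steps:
$c{\left(V \right)} = -80$ ($c{\left(V \right)} = \left(-4\right) 20 = -80$)
$Y{\left(Q \right)} = 2 + 31 Q$ ($Y{\left(Q \right)} = 2 + \left(30 Q + Q\right) = 2 + 31 Q$)
$T{\left(K \right)} = 267$ ($T{\left(K \right)} = \left(2 + 31 \cdot 8\right) + 17 = \left(2 + 248\right) + 17 = 250 + 17 = 267$)
$T{\left(c{\left(26 \right)} \right)} - -3439975 = 267 - -3439975 = 267 + 3439975 = 3440242$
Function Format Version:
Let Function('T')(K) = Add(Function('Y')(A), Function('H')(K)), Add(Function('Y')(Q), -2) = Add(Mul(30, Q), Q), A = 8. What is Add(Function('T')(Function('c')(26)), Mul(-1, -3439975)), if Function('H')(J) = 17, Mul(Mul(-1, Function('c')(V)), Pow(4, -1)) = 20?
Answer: 3440242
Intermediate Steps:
Function('c')(V) = -80 (Function('c')(V) = Mul(-4, 20) = -80)
Function('Y')(Q) = Add(2, Mul(31, Q)) (Function('Y')(Q) = Add(2, Add(Mul(30, Q), Q)) = Add(2, Mul(31, Q)))
Function('T')(K) = 267 (Function('T')(K) = Add(Add(2, Mul(31, 8)), 17) = Add(Add(2, 248), 17) = Add(250, 17) = 267)
Add(Function('T')(Function('c')(26)), Mul(-1, -3439975)) = Add(267, Mul(-1, -3439975)) = Add(267, 3439975) = 3440242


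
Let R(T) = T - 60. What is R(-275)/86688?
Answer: -335/86688 ≈ -0.0038644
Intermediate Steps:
R(T) = -60 + T
R(-275)/86688 = (-60 - 275)/86688 = -335*1/86688 = -335/86688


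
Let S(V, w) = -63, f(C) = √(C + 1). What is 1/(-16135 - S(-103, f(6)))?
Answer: -1/16072 ≈ -6.2220e-5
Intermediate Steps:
f(C) = √(1 + C)
1/(-16135 - S(-103, f(6))) = 1/(-16135 - 1*(-63)) = 1/(-16135 + 63) = 1/(-16072) = -1/16072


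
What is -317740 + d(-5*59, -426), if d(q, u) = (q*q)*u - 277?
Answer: -37390667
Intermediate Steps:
d(q, u) = -277 + u*q² (d(q, u) = q²*u - 277 = u*q² - 277 = -277 + u*q²)
-317740 + d(-5*59, -426) = -317740 + (-277 - 426*(-5*59)²) = -317740 + (-277 - 426*(-295)²) = -317740 + (-277 - 426*87025) = -317740 + (-277 - 37072650) = -317740 - 37072927 = -37390667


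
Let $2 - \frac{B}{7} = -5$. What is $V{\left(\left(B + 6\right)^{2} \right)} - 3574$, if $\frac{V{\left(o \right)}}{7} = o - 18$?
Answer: $17475$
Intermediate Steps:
$B = 49$ ($B = 14 - -35 = 14 + 35 = 49$)
$V{\left(o \right)} = -126 + 7 o$ ($V{\left(o \right)} = 7 \left(o - 18\right) = 7 \left(-18 + o\right) = -126 + 7 o$)
$V{\left(\left(B + 6\right)^{2} \right)} - 3574 = \left(-126 + 7 \left(49 + 6\right)^{2}\right) - 3574 = \left(-126 + 7 \cdot 55^{2}\right) - 3574 = \left(-126 + 7 \cdot 3025\right) - 3574 = \left(-126 + 21175\right) - 3574 = 21049 - 3574 = 17475$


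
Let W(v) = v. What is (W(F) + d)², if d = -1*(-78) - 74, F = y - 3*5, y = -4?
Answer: 225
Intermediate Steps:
F = -19 (F = -4 - 3*5 = -4 - 15 = -19)
d = 4 (d = 78 - 74 = 4)
(W(F) + d)² = (-19 + 4)² = (-15)² = 225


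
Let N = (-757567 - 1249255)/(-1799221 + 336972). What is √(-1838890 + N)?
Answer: 2*I*√982965107093799053/1462249 ≈ 1356.1*I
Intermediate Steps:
N = 2006822/1462249 (N = -2006822/(-1462249) = -2006822*(-1/1462249) = 2006822/1462249 ≈ 1.3724)
√(-1838890 + N) = √(-1838890 + 2006822/1462249) = √(-2688913056788/1462249) = 2*I*√982965107093799053/1462249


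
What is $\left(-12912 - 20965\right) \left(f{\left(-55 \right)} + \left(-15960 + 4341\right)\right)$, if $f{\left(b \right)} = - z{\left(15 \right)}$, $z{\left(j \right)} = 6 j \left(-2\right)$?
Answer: $387519003$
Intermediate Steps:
$z{\left(j \right)} = - 12 j$
$f{\left(b \right)} = 180$ ($f{\left(b \right)} = - \left(-12\right) 15 = \left(-1\right) \left(-180\right) = 180$)
$\left(-12912 - 20965\right) \left(f{\left(-55 \right)} + \left(-15960 + 4341\right)\right) = \left(-12912 - 20965\right) \left(180 + \left(-15960 + 4341\right)\right) = - 33877 \left(180 - 11619\right) = \left(-33877\right) \left(-11439\right) = 387519003$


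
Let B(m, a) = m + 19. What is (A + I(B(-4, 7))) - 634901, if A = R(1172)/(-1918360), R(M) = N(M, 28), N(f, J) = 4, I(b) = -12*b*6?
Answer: -305010127791/479590 ≈ -6.3598e+5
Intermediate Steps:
B(m, a) = 19 + m
I(b) = -72*b
R(M) = 4
A = -1/479590 (A = 4/(-1918360) = 4*(-1/1918360) = -1/479590 ≈ -2.0851e-6)
(A + I(B(-4, 7))) - 634901 = (-1/479590 - 72*(19 - 4)) - 634901 = (-1/479590 - 72*15) - 634901 = (-1/479590 - 1080) - 634901 = -517957201/479590 - 634901 = -305010127791/479590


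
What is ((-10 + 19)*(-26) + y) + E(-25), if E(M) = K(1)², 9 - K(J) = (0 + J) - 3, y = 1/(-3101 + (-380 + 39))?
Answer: -388947/3442 ≈ -113.00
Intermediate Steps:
y = -1/3442 (y = 1/(-3101 - 341) = 1/(-3442) = -1/3442 ≈ -0.00029053)
K(J) = 12 - J (K(J) = 9 - ((0 + J) - 3) = 9 - (J - 3) = 9 - (-3 + J) = 9 + (3 - J) = 12 - J)
E(M) = 121 (E(M) = (12 - 1*1)² = (12 - 1)² = 11² = 121)
((-10 + 19)*(-26) + y) + E(-25) = ((-10 + 19)*(-26) - 1/3442) + 121 = (9*(-26) - 1/3442) + 121 = (-234 - 1/3442) + 121 = -805429/3442 + 121 = -388947/3442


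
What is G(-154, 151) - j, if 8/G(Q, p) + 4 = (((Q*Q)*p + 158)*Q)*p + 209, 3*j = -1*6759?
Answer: 187627463965915/83278945391 ≈ 2253.0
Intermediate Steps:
j = -2253 (j = (-1*6759)/3 = (1/3)*(-6759) = -2253)
G(Q, p) = 8/(205 + Q*p*(158 + p*Q**2)) (G(Q, p) = 8/(-4 + ((((Q*Q)*p + 158)*Q)*p + 209)) = 8/(-4 + (((Q**2*p + 158)*Q)*p + 209)) = 8/(-4 + (((p*Q**2 + 158)*Q)*p + 209)) = 8/(-4 + (((158 + p*Q**2)*Q)*p + 209)) = 8/(-4 + ((Q*(158 + p*Q**2))*p + 209)) = 8/(-4 + (Q*p*(158 + p*Q**2) + 209)) = 8/(-4 + (209 + Q*p*(158 + p*Q**2))) = 8/(205 + Q*p*(158 + p*Q**2)))
G(-154, 151) - j = 8/(205 + (-154)**3*151**2 + 158*(-154)*151) - 1*(-2253) = 8/(205 - 3652264*22801 - 3674132) + 2253 = 8/(205 - 83275271464 - 3674132) + 2253 = 8/(-83278945391) + 2253 = 8*(-1/83278945391) + 2253 = -8/83278945391 + 2253 = 187627463965915/83278945391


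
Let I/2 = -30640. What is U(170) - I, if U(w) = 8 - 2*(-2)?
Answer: 61292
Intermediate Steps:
U(w) = 12 (U(w) = 8 + 4 = 12)
I = -61280 (I = 2*(-30640) = -61280)
U(170) - I = 12 - 1*(-61280) = 12 + 61280 = 61292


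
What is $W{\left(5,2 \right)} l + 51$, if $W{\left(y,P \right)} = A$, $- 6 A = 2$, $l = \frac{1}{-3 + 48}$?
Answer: $\frac{6884}{135} \approx 50.993$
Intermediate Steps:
$l = \frac{1}{45} \approx 0.022222$
$A = - \frac{1}{3}$ ($A = \left(- \frac{1}{6}\right) 2 = - \frac{1}{3} \approx -0.33333$)
$W{\left(y,P \right)} = - \frac{1}{3}$
$W{\left(5,2 \right)} l + 51 = \left(- \frac{1}{3}\right) \frac{1}{45} + 51 = - \frac{1}{135} + 51 = \frac{6884}{135}$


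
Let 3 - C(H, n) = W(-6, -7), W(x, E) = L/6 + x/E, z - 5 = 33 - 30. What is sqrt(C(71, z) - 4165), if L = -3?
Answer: I*sqrt(815822)/14 ≈ 64.516*I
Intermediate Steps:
z = 8 (z = 5 + (33 - 30) = 5 + 3 = 8)
W(x, E) = -1/2 + x/E (W(x, E) = -3/6 + x/E = -3*1/6 + x/E = -1/2 + x/E)
C(H, n) = 37/14 (C(H, n) = 3 - (-6 - 1/2*(-7))/(-7) = 3 - (-1)*(-6 + 7/2)/7 = 3 - (-1)*(-5)/(7*2) = 3 - 1*5/14 = 3 - 5/14 = 37/14)
sqrt(C(71, z) - 4165) = sqrt(37/14 - 4165) = sqrt(-58273/14) = I*sqrt(815822)/14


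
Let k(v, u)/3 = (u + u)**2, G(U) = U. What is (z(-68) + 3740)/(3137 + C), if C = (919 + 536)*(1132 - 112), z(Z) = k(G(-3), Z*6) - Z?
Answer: 2001376/1487237 ≈ 1.3457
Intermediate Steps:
k(v, u) = 12*u**2 (k(v, u) = 3*(u + u)**2 = 3*(2*u)**2 = 3*(4*u**2) = 12*u**2)
z(Z) = -Z + 432*Z**2 (z(Z) = 12*(Z*6)**2 - Z = 12*(6*Z)**2 - Z = 12*(36*Z**2) - Z = 432*Z**2 - Z = -Z + 432*Z**2)
C = 1484100 (C = 1455*1020 = 1484100)
(z(-68) + 3740)/(3137 + C) = (-68*(-1 + 432*(-68)) + 3740)/(3137 + 1484100) = (-68*(-1 - 29376) + 3740)/1487237 = (-68*(-29377) + 3740)*(1/1487237) = (1997636 + 3740)*(1/1487237) = 2001376*(1/1487237) = 2001376/1487237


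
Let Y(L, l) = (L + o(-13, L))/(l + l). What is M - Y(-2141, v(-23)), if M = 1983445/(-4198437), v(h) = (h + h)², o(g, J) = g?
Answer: 324747029/8883892692 ≈ 0.036555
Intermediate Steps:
v(h) = 4*h² (v(h) = (2*h)² = 4*h²)
Y(L, l) = (-13 + L)/(2*l) (Y(L, l) = (L - 13)/(l + l) = (-13 + L)/((2*l)) = (-13 + L)*(1/(2*l)) = (-13 + L)/(2*l))
M = -1983445/4198437 (M = 1983445*(-1/4198437) = -1983445/4198437 ≈ -0.47242)
M - Y(-2141, v(-23)) = -1983445/4198437 - (-13 - 2141)/(2*(4*(-23)²)) = -1983445/4198437 - (-2154)/(2*(4*529)) = -1983445/4198437 - (-2154)/(2*2116) = -1983445/4198437 - 1*(-1077/2116) = -1983445/4198437 + 1077/2116 = 324747029/8883892692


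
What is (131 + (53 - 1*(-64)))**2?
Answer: 61504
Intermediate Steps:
(131 + (53 - 1*(-64)))**2 = (131 + (53 + 64))**2 = (131 + 117)**2 = 248**2 = 61504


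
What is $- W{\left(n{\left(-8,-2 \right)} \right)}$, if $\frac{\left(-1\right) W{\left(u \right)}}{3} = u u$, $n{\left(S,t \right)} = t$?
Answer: $12$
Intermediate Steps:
$W{\left(u \right)} = - 3 u^{2}$ ($W{\left(u \right)} = - 3 u u = - 3 u^{2}$)
$- W{\left(n{\left(-8,-2 \right)} \right)} = - \left(-3\right) \left(-2\right)^{2} = - \left(-3\right) 4 = \left(-1\right) \left(-12\right) = 12$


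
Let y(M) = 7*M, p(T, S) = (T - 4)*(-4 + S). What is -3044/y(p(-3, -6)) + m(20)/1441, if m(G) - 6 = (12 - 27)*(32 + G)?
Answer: -2382832/353045 ≈ -6.7494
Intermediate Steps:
p(T, S) = (-4 + S)*(-4 + T) (p(T, S) = (-4 + T)*(-4 + S) = (-4 + S)*(-4 + T))
m(G) = -474 - 15*G (m(G) = 6 + (12 - 27)*(32 + G) = 6 - 15*(32 + G) = 6 + (-480 - 15*G) = -474 - 15*G)
-3044/y(p(-3, -6)) + m(20)/1441 = -3044*1/(7*(16 - 4*(-6) - 4*(-3) - 6*(-3))) + (-474 - 15*20)/1441 = -3044*1/(7*(16 + 24 + 12 + 18)) + (-474 - 300)*(1/1441) = -3044/(7*70) - 774*1/1441 = -3044/490 - 774/1441 = -3044*1/490 - 774/1441 = -1522/245 - 774/1441 = -2382832/353045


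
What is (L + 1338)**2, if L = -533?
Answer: 648025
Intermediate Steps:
(L + 1338)**2 = (-533 + 1338)**2 = 805**2 = 648025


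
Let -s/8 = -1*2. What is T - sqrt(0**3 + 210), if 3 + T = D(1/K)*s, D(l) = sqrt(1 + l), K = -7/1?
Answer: -3 - sqrt(210) + 16*sqrt(42)/7 ≈ -2.6783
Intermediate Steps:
s = 16 (s = -(-8)*2 = -8*(-2) = 16)
K = -7 (K = -7*1 = -7)
T = -3 + 16*sqrt(42)/7 (T = -3 + sqrt(1 + 1/(-7))*16 = -3 + sqrt(1 - 1/7)*16 = -3 + sqrt(6/7)*16 = -3 + (sqrt(42)/7)*16 = -3 + 16*sqrt(42)/7 ≈ 11.813)
T - sqrt(0**3 + 210) = (-3 + 16*sqrt(42)/7) - sqrt(0**3 + 210) = (-3 + 16*sqrt(42)/7) - sqrt(0 + 210) = (-3 + 16*sqrt(42)/7) - sqrt(210) = -3 - sqrt(210) + 16*sqrt(42)/7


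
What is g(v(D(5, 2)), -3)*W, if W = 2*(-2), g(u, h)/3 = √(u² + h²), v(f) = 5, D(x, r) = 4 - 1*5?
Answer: -12*√34 ≈ -69.971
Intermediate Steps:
D(x, r) = -1 (D(x, r) = 4 - 5 = -1)
g(u, h) = 3*√(h² + u²) (g(u, h) = 3*√(u² + h²) = 3*√(h² + u²))
W = -4
g(v(D(5, 2)), -3)*W = (3*√((-3)² + 5²))*(-4) = (3*√(9 + 25))*(-4) = (3*√34)*(-4) = -12*√34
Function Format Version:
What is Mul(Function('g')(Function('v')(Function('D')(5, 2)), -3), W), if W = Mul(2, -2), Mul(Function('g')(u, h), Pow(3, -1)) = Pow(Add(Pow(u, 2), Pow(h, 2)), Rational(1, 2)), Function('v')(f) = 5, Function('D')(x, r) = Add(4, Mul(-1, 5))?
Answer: Mul(-12, Pow(34, Rational(1, 2))) ≈ -69.971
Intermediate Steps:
Function('D')(x, r) = -1 (Function('D')(x, r) = Add(4, -5) = -1)
Function('g')(u, h) = Mul(3, Pow(Add(Pow(h, 2), Pow(u, 2)), Rational(1, 2))) (Function('g')(u, h) = Mul(3, Pow(Add(Pow(u, 2), Pow(h, 2)), Rational(1, 2))) = Mul(3, Pow(Add(Pow(h, 2), Pow(u, 2)), Rational(1, 2))))
W = -4
Mul(Function('g')(Function('v')(Function('D')(5, 2)), -3), W) = Mul(Mul(3, Pow(Add(Pow(-3, 2), Pow(5, 2)), Rational(1, 2))), -4) = Mul(Mul(3, Pow(Add(9, 25), Rational(1, 2))), -4) = Mul(Mul(3, Pow(34, Rational(1, 2))), -4) = Mul(-12, Pow(34, Rational(1, 2)))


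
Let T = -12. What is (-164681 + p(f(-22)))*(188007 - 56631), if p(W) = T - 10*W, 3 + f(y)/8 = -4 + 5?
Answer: -21615687408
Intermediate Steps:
f(y) = -16 (f(y) = -24 + 8*(-4 + 5) = -24 + 8*1 = -24 + 8 = -16)
p(W) = -12 - 10*W
(-164681 + p(f(-22)))*(188007 - 56631) = (-164681 + (-12 - 10*(-16)))*(188007 - 56631) = (-164681 + (-12 + 160))*131376 = (-164681 + 148)*131376 = -164533*131376 = -21615687408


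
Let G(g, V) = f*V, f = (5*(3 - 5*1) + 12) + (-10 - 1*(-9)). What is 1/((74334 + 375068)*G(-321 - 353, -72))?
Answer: -1/32356944 ≈ -3.0905e-8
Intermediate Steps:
f = 1 (f = (5*(3 - 5) + 12) + (-10 + 9) = (5*(-2) + 12) - 1 = (-10 + 12) - 1 = 2 - 1 = 1)
G(g, V) = V (G(g, V) = 1*V = V)
1/((74334 + 375068)*G(-321 - 353, -72)) = 1/((74334 + 375068)*(-72)) = -1/72/449402 = (1/449402)*(-1/72) = -1/32356944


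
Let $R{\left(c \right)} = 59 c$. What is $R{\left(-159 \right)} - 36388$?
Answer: $-45769$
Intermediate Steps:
$R{\left(-159 \right)} - 36388 = 59 \left(-159\right) - 36388 = -9381 - 36388 = -45769$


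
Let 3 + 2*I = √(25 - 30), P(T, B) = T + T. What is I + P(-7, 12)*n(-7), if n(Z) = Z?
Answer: 193/2 + I*√5/2 ≈ 96.5 + 1.118*I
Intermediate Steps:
P(T, B) = 2*T
I = -3/2 + I*√5/2 (I = -3/2 + √(25 - 30)/2 = -3/2 + √(-5)/2 = -3/2 + (I*√5)/2 = -3/2 + I*√5/2 ≈ -1.5 + 1.118*I)
I + P(-7, 12)*n(-7) = (-3/2 + I*√5/2) + (2*(-7))*(-7) = (-3/2 + I*√5/2) - 14*(-7) = (-3/2 + I*√5/2) + 98 = 193/2 + I*√5/2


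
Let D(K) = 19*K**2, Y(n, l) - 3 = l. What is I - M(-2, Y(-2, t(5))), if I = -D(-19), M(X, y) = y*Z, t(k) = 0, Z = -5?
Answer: -6844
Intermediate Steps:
Y(n, l) = 3 + l
M(X, y) = -5*y (M(X, y) = y*(-5) = -5*y)
I = -6859 (I = -19*(-19)**2 = -19*361 = -1*6859 = -6859)
I - M(-2, Y(-2, t(5))) = -6859 - (-5)*(3 + 0) = -6859 - (-5)*3 = -6859 - 1*(-15) = -6859 + 15 = -6844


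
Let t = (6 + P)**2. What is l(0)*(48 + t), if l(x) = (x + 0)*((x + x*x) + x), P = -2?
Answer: 0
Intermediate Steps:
l(x) = x*(x**2 + 2*x) (l(x) = x*((x + x**2) + x) = x*(x**2 + 2*x))
t = 16 (t = (6 - 2)**2 = 4**2 = 16)
l(0)*(48 + t) = (0**2*(2 + 0))*(48 + 16) = (0*2)*64 = 0*64 = 0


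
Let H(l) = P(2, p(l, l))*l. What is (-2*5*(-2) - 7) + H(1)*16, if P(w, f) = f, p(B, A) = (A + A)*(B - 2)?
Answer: -19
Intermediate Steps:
p(B, A) = 2*A*(-2 + B) (p(B, A) = (2*A)*(-2 + B) = 2*A*(-2 + B))
H(l) = 2*l²*(-2 + l) (H(l) = (2*l*(-2 + l))*l = 2*l²*(-2 + l))
(-2*5*(-2) - 7) + H(1)*16 = (-2*5*(-2) - 7) + (2*1²*(-2 + 1))*16 = (-10*(-2) - 7) + (2*1*(-1))*16 = (20 - 7) - 2*16 = 13 - 32 = -19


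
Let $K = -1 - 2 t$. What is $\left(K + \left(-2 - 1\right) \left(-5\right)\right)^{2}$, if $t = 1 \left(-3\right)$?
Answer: $400$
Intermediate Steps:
$t = -3$
$K = 5$ ($K = -1 - -6 = -1 + 6 = 5$)
$\left(K + \left(-2 - 1\right) \left(-5\right)\right)^{2} = \left(5 + \left(-2 - 1\right) \left(-5\right)\right)^{2} = \left(5 - -15\right)^{2} = \left(5 + 15\right)^{2} = 20^{2} = 400$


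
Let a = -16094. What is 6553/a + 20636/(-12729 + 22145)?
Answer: 1536436/861029 ≈ 1.7844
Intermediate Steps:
6553/a + 20636/(-12729 + 22145) = 6553/(-16094) + 20636/(-12729 + 22145) = 6553*(-1/16094) + 20636/9416 = -6553/16094 + 20636*(1/9416) = -6553/16094 + 469/214 = 1536436/861029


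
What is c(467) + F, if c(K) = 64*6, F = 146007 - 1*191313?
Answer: -44922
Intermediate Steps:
F = -45306 (F = 146007 - 191313 = -45306)
c(K) = 384
c(467) + F = 384 - 45306 = -44922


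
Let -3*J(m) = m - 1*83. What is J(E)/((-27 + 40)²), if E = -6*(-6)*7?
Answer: -⅓ ≈ -0.33333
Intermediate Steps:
E = 252 (E = 36*7 = 252)
J(m) = 83/3 - m/3 (J(m) = -(m - 1*83)/3 = -(m - 83)/3 = -(-83 + m)/3 = 83/3 - m/3)
J(E)/((-27 + 40)²) = (83/3 - ⅓*252)/((-27 + 40)²) = (83/3 - 84)/(13²) = -169/3/169 = -169/3*1/169 = -⅓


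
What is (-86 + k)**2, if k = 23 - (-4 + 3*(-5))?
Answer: 1936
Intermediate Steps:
k = 42 (k = 23 - (-4 - 15) = 23 - 1*(-19) = 23 + 19 = 42)
(-86 + k)**2 = (-86 + 42)**2 = (-44)**2 = 1936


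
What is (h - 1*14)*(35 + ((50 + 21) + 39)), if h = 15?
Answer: 145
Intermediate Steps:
(h - 1*14)*(35 + ((50 + 21) + 39)) = (15 - 1*14)*(35 + ((50 + 21) + 39)) = (15 - 14)*(35 + (71 + 39)) = 1*(35 + 110) = 1*145 = 145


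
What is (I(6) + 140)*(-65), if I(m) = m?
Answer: -9490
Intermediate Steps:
(I(6) + 140)*(-65) = (6 + 140)*(-65) = 146*(-65) = -9490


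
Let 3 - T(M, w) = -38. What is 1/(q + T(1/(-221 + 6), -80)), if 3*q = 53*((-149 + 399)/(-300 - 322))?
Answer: 933/31628 ≈ 0.029499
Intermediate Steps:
T(M, w) = 41 (T(M, w) = 3 - 1*(-38) = 3 + 38 = 41)
q = -6625/933 (q = (53*((-149 + 399)/(-300 - 322)))/3 = (53*(250/(-622)))/3 = (53*(250*(-1/622)))/3 = (53*(-125/311))/3 = (1/3)*(-6625/311) = -6625/933 ≈ -7.1008)
1/(q + T(1/(-221 + 6), -80)) = 1/(-6625/933 + 41) = 1/(31628/933) = 933/31628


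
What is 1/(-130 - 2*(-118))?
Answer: 1/106 ≈ 0.0094340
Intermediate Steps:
1/(-130 - 2*(-118)) = 1/(-130 + 236) = 1/106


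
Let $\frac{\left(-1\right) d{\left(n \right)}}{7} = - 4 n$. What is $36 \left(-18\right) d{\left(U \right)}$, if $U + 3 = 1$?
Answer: $36288$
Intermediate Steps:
$U = -2$ ($U = -3 + 1 = -2$)
$d{\left(n \right)} = 28 n$ ($d{\left(n \right)} = - 7 \left(- 4 n\right) = 28 n$)
$36 \left(-18\right) d{\left(U \right)} = 36 \left(-18\right) 28 \left(-2\right) = \left(-648\right) \left(-56\right) = 36288$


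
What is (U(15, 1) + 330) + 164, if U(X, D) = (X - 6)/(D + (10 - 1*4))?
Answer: 3467/7 ≈ 495.29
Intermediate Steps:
U(X, D) = (-6 + X)/(6 + D) (U(X, D) = (-6 + X)/(D + (10 - 4)) = (-6 + X)/(D + 6) = (-6 + X)/(6 + D))
(U(15, 1) + 330) + 164 = ((-6 + 15)/(6 + 1) + 330) + 164 = (9/7 + 330) + 164 = 2319/7 + 164 = 3467/7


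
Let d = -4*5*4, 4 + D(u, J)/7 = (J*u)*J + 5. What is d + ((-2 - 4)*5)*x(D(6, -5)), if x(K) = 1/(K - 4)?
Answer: -28090/351 ≈ -80.028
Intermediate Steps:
D(u, J) = 7 + 7*u*J² (D(u, J) = -28 + 7*((J*u)*J + 5) = -28 + 7*(u*J² + 5) = -28 + 7*(5 + u*J²) = -28 + (35 + 7*u*J²) = 7 + 7*u*J²)
d = -80 (d = -20*4 = -80)
x(K) = 1/(-4 + K)
d + ((-2 - 4)*5)*x(D(6, -5)) = -80 + ((-2 - 4)*5)/(-4 + (7 + 7*6*(-5)²)) = -80 + (-6*5)/(-4 + (7 + 7*6*25)) = -80 - 30/(-4 + (7 + 1050)) = -80 - 30/(-4 + 1057) = -80 - 30/1053 = -80 - 30*1/1053 = -80 - 10/351 = -28090/351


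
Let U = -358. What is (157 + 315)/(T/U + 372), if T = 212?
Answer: 42244/33241 ≈ 1.2708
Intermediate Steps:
(157 + 315)/(T/U + 372) = (157 + 315)/(212/(-358) + 372) = 472/(212*(-1/358) + 372) = 472/(-106/179 + 372) = 472/(66482/179) = 472*(179/66482) = 42244/33241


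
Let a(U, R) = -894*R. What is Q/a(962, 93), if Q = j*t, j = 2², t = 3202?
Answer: -6404/41571 ≈ -0.15405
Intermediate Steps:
j = 4
Q = 12808 (Q = 4*3202 = 12808)
Q/a(962, 93) = 12808/((-894*93)) = 12808/(-83142) = 12808*(-1/83142) = -6404/41571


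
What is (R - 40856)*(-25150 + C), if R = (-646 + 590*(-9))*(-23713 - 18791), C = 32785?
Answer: 1932517510680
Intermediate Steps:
R = 253153824 (R = (-646 - 5310)*(-42504) = -5956*(-42504) = 253153824)
(R - 40856)*(-25150 + C) = (253153824 - 40856)*(-25150 + 32785) = 253112968*7635 = 1932517510680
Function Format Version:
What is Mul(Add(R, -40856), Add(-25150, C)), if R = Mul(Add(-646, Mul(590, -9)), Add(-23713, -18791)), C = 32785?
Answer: 1932517510680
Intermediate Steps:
R = 253153824 (R = Mul(Add(-646, -5310), -42504) = Mul(-5956, -42504) = 253153824)
Mul(Add(R, -40856), Add(-25150, C)) = Mul(Add(253153824, -40856), Add(-25150, 32785)) = Mul(253112968, 7635) = 1932517510680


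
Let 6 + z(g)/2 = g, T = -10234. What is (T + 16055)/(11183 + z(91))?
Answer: 5821/11353 ≈ 0.51273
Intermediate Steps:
z(g) = -12 + 2*g
(T + 16055)/(11183 + z(91)) = (-10234 + 16055)/(11183 + (-12 + 2*91)) = 5821/(11183 + (-12 + 182)) = 5821/(11183 + 170) = 5821/11353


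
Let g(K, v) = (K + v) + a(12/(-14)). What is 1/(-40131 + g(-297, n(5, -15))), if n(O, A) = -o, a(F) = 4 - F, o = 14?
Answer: -7/283060 ≈ -2.4730e-5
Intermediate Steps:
n(O, A) = -14 (n(O, A) = -1*14 = -14)
g(K, v) = 34/7 + K + v (g(K, v) = (K + v) + (4 - 12/(-14)) = (K + v) + (4 - 12*(-1)/14) = (K + v) + (4 - 1*(-6/7)) = (K + v) + (4 + 6/7) = (K + v) + 34/7 = 34/7 + K + v)
1/(-40131 + g(-297, n(5, -15))) = 1/(-40131 + (34/7 - 297 - 14)) = 1/(-40131 - 2143/7) = 1/(-283060/7) = -7/283060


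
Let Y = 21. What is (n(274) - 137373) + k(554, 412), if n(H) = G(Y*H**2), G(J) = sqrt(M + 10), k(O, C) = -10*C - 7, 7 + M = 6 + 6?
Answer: -141500 + sqrt(15) ≈ -1.4150e+5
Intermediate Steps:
M = 5 (M = -7 + (6 + 6) = -7 + 12 = 5)
k(O, C) = -7 - 10*C
G(J) = sqrt(15) (G(J) = sqrt(5 + 10) = sqrt(15))
n(H) = sqrt(15)
(n(274) - 137373) + k(554, 412) = (sqrt(15) - 137373) + (-7 - 10*412) = (-137373 + sqrt(15)) + (-7 - 4120) = (-137373 + sqrt(15)) - 4127 = -141500 + sqrt(15)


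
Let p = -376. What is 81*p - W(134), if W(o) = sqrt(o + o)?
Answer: -30456 - 2*sqrt(67) ≈ -30472.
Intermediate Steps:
W(o) = sqrt(2)*sqrt(o) (W(o) = sqrt(2*o) = sqrt(2)*sqrt(o))
81*p - W(134) = 81*(-376) - sqrt(2)*sqrt(134) = -30456 - 2*sqrt(67)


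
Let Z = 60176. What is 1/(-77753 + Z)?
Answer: -1/17577 ≈ -5.6893e-5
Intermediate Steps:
1/(-77753 + Z) = 1/(-77753 + 60176) = 1/(-17577) = -1/17577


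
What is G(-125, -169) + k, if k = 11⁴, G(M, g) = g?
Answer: 14472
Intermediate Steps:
k = 14641
G(-125, -169) + k = -169 + 14641 = 14472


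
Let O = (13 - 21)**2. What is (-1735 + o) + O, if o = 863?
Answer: -808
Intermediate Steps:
O = 64 (O = (-8)**2 = 64)
(-1735 + o) + O = (-1735 + 863) + 64 = -872 + 64 = -808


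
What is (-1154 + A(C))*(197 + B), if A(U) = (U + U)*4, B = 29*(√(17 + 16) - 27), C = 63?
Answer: 380900 - 18850*√33 ≈ 2.7262e+5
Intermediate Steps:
B = -783 + 29*√33 (B = 29*(√33 - 27) = 29*(-27 + √33) = -783 + 29*√33 ≈ -616.41)
A(U) = 8*U (A(U) = (2*U)*4 = 8*U)
(-1154 + A(C))*(197 + B) = (-1154 + 8*63)*(197 + (-783 + 29*√33)) = (-1154 + 504)*(-586 + 29*√33) = -650*(-586 + 29*√33) = 380900 - 18850*√33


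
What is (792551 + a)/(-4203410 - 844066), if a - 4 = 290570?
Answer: -1083125/5047476 ≈ -0.21459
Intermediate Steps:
a = 290574 (a = 4 + 290570 = 290574)
(792551 + a)/(-4203410 - 844066) = (792551 + 290574)/(-4203410 - 844066) = 1083125/(-5047476) = 1083125*(-1/5047476) = -1083125/5047476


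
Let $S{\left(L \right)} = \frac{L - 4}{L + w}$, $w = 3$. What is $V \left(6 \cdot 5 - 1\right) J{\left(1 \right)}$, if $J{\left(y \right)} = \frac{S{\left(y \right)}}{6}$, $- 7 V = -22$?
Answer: $- \frac{319}{28} \approx -11.393$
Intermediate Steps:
$V = \frac{22}{7}$ ($V = \left(- \frac{1}{7}\right) \left(-22\right) = \frac{22}{7} \approx 3.1429$)
$S{\left(L \right)} = \frac{-4 + L}{3 + L}$ ($S{\left(L \right)} = \frac{L - 4}{L + 3} = \frac{-4 + L}{3 + L}$)
$J{\left(y \right)} = \frac{-4 + y}{6 \left(3 + y\right)}$ ($J{\left(y \right)} = \frac{\frac{1}{3 + y} \left(-4 + y\right)}{6} = \frac{-4 + y}{3 + y} \frac{1}{6} = \frac{-4 + y}{6 \left(3 + y\right)}$)
$V \left(6 \cdot 5 - 1\right) J{\left(1 \right)} = \frac{22 \left(6 \cdot 5 - 1\right)}{7} \frac{-4 + 1}{6 \left(3 + 1\right)} = \frac{22 \left(30 - 1\right)}{7} \cdot \frac{1}{6} \cdot \frac{1}{4} \left(-3\right) = \frac{22}{7} \cdot 29 \cdot \frac{1}{6} \cdot \frac{1}{4} \left(-3\right) = \frac{638}{7} \left(- \frac{1}{8}\right) = - \frac{319}{28}$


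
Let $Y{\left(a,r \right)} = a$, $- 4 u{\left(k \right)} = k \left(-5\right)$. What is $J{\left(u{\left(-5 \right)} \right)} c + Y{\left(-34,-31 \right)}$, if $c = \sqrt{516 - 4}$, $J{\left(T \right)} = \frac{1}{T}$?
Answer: $-34 - \frac{64 \sqrt{2}}{25} \approx -37.62$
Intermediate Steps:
$u{\left(k \right)} = \frac{5 k}{4}$ ($u{\left(k \right)} = - \frac{k \left(-5\right)}{4} = - \frac{\left(-5\right) k}{4} = \frac{5 k}{4}$)
$c = 16 \sqrt{2}$ ($c = \sqrt{512} = 16 \sqrt{2} \approx 22.627$)
$J{\left(u{\left(-5 \right)} \right)} c + Y{\left(-34,-31 \right)} = \frac{16 \sqrt{2}}{\frac{5}{4} \left(-5\right)} - 34 = \frac{16 \sqrt{2}}{- \frac{25}{4}} - 34 = - \frac{4 \cdot 16 \sqrt{2}}{25} - 34 = - \frac{64 \sqrt{2}}{25} - 34 = -34 - \frac{64 \sqrt{2}}{25}$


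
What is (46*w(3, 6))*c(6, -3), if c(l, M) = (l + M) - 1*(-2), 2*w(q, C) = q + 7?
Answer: 1150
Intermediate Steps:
w(q, C) = 7/2 + q/2 (w(q, C) = (q + 7)/2 = (7 + q)/2 = 7/2 + q/2)
c(l, M) = 2 + M + l (c(l, M) = (M + l) + 2 = 2 + M + l)
(46*w(3, 6))*c(6, -3) = (46*(7/2 + (½)*3))*(2 - 3 + 6) = (46*(7/2 + 3/2))*5 = (46*5)*5 = 230*5 = 1150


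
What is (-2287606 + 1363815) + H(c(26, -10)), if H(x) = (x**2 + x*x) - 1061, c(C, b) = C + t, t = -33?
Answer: -924754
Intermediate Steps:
c(C, b) = -33 + C (c(C, b) = C - 33 = -33 + C)
H(x) = -1061 + 2*x**2 (H(x) = (x**2 + x**2) - 1061 = 2*x**2 - 1061 = -1061 + 2*x**2)
(-2287606 + 1363815) + H(c(26, -10)) = (-2287606 + 1363815) + (-1061 + 2*(-33 + 26)**2) = -923791 + (-1061 + 2*(-7)**2) = -923791 + (-1061 + 2*49) = -923791 + (-1061 + 98) = -923791 - 963 = -924754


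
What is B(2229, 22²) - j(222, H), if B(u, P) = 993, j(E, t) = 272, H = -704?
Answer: 721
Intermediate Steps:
B(2229, 22²) - j(222, H) = 993 - 1*272 = 993 - 272 = 721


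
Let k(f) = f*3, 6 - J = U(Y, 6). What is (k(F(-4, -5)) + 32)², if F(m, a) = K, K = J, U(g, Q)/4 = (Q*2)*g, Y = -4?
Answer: 391876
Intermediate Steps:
U(g, Q) = 8*Q*g (U(g, Q) = 4*((Q*2)*g) = 4*((2*Q)*g) = 4*(2*Q*g) = 8*Q*g)
J = 198 (J = 6 - 8*6*(-4) = 6 - 1*(-192) = 6 + 192 = 198)
K = 198
F(m, a) = 198
k(f) = 3*f
(k(F(-4, -5)) + 32)² = (3*198 + 32)² = (594 + 32)² = 626² = 391876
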